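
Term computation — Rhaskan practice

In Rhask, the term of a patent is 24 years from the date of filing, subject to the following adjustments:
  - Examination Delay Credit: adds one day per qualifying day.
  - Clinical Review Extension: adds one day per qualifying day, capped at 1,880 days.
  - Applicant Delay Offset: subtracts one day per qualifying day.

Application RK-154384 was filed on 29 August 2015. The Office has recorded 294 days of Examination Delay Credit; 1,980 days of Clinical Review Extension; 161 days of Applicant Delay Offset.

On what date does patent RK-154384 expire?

Base term: filing date + 24 years → 29 August 2039.
Examination Delay Credit: +294 days → 18 June 2040.
Clinical Review Extension: 1980 days claimed exceeds the 1880-day cap, so +1880 days → 11 August 2045.
Applicant Delay Offset: −161 days → 3 March 2045.

March 3, 2045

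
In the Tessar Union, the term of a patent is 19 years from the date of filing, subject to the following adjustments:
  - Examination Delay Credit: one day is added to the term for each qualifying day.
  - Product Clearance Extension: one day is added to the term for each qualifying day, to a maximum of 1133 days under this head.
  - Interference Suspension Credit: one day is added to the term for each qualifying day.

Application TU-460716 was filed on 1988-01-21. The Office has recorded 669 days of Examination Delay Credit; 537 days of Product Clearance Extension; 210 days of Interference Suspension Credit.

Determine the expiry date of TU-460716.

2010-12-07

Base term: filing date + 19 years → 21 January 2007.
Examination Delay Credit: +669 days → 20 November 2008.
Product Clearance Extension: 537 days (within the 1133-day cap) → +537 days → 11 May 2010.
Interference Suspension Credit: +210 days → 7 December 2010.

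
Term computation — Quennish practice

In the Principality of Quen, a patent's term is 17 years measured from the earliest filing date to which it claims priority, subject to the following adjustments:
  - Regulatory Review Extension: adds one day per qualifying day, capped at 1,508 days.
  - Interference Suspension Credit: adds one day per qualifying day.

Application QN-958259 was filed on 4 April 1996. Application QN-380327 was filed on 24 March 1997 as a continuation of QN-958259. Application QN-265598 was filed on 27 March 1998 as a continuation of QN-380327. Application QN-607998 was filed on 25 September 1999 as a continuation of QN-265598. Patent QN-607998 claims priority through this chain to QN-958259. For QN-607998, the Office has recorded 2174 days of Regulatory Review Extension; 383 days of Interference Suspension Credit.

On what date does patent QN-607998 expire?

June 8, 2018

Earliest priority filing: 4 April 1996.
Base term: 4 April 1996 + 17 years → 4 April 2013.
Regulatory Review Extension: 2174 days claimed exceeds the 1508-day cap, so +1508 days → 21 May 2017.
Interference Suspension Credit: +383 days → 8 June 2018.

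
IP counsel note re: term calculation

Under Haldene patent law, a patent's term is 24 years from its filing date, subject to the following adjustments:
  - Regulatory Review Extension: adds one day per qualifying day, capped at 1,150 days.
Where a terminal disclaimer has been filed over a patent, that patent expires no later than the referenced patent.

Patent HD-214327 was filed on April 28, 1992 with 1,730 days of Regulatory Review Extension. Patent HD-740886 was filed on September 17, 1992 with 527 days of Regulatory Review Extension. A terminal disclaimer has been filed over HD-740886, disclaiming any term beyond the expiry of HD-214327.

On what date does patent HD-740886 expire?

Natural term of HD-740886:
  Base: filing + 24 years → 17 September 2016.
  Regulatory Review Extension: 527 days (within the 1150-day cap) → +527 days → 26 February 2018.
Expiry of referenced patent HD-214327:
  Base: filing + 24 years → 28 April 2016.
  Regulatory Review Extension: 1730 days claimed exceeds the 1150-day cap, so +1150 days → 22 June 2019.
Terminal disclaimer: HD-740886 expires on the earlier of 26 February 2018 and 22 June 2019.

February 26, 2018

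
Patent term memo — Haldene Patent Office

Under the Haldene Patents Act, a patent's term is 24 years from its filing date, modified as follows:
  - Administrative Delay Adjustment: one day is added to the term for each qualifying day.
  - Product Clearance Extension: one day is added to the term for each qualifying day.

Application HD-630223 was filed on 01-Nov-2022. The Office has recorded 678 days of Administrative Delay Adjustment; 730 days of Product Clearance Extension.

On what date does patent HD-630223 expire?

2050-09-09

Base term: filing date + 24 years → 1 November 2046.
Administrative Delay Adjustment: +678 days → 9 September 2048.
Product Clearance Extension: +730 days → 9 September 2050.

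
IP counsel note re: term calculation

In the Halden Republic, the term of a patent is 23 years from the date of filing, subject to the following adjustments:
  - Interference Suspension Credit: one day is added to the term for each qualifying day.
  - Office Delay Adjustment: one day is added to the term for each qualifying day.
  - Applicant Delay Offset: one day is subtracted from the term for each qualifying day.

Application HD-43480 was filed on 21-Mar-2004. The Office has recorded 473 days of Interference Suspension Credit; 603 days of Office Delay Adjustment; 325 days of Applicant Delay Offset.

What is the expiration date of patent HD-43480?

April 10, 2029

Base term: filing date + 23 years → 21 March 2027.
Interference Suspension Credit: +473 days → 6 July 2028.
Office Delay Adjustment: +603 days → 1 March 2030.
Applicant Delay Offset: −325 days → 10 April 2029.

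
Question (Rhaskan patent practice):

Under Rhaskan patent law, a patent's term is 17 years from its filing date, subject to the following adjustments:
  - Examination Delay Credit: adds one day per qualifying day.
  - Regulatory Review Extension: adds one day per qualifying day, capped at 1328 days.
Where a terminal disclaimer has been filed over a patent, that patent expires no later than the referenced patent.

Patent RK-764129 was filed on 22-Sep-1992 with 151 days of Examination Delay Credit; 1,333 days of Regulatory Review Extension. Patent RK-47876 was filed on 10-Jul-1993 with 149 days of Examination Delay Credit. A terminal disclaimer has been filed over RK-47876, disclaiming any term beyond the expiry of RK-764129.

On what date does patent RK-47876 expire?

Natural term of RK-47876:
  Base: filing + 17 years → 10 July 2010.
  Examination Delay Credit: +149 days → 6 December 2010.
Expiry of referenced patent RK-764129:
  Base: filing + 17 years → 22 September 2009.
  Examination Delay Credit: +151 days → 20 February 2010.
  Regulatory Review Extension: 1333 days claimed exceeds the 1328-day cap, so +1328 days → 10 October 2013.
Terminal disclaimer: RK-47876 expires on the earlier of 6 December 2010 and 10 October 2013.

2010-12-06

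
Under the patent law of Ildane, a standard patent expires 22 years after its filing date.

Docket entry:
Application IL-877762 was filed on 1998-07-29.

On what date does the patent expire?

Filing date + 22 years → 29 July 2020.

2020-07-29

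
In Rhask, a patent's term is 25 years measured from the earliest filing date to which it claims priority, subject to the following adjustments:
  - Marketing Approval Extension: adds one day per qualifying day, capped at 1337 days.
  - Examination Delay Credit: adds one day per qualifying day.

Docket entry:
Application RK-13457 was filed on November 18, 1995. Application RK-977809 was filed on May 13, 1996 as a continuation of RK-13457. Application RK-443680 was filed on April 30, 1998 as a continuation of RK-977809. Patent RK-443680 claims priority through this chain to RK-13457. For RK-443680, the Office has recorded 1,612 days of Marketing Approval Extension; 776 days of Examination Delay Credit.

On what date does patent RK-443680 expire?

Earliest priority filing: 18 November 1995.
Base term: 18 November 1995 + 25 years → 18 November 2020.
Marketing Approval Extension: 1612 days claimed exceeds the 1337-day cap, so +1337 days → 17 July 2024.
Examination Delay Credit: +776 days → 1 September 2026.

September 1, 2026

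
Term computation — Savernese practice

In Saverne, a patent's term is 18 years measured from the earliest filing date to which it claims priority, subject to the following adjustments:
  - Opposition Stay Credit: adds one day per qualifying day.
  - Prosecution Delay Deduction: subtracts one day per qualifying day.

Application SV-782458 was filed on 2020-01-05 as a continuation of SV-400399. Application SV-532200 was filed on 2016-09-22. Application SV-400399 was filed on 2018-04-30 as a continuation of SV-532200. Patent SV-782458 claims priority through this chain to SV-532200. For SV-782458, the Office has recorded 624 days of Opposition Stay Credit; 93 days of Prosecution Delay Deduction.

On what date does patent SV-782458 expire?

2036-03-06

Earliest priority filing: 22 September 2016.
Base term: 22 September 2016 + 18 years → 22 September 2034.
Opposition Stay Credit: +624 days → 7 June 2036.
Prosecution Delay Deduction: −93 days → 6 March 2036.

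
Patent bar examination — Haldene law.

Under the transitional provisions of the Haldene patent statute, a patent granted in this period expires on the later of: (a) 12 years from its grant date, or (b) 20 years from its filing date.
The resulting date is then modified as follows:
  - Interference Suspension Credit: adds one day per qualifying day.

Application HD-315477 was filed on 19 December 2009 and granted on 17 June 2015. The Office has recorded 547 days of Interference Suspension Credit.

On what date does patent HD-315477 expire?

2031-06-19

(a) grant + 12 years → 17 June 2027.
(b) filing + 20 years → 19 December 2029.
Later of the two: 19 December 2029.
Interference Suspension Credit: +547 days → 19 June 2031.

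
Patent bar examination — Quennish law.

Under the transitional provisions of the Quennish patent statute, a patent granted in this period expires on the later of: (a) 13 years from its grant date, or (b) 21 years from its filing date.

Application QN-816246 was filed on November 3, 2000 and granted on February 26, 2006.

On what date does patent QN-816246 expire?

(a) grant + 13 years → 26 February 2019.
(b) filing + 21 years → 3 November 2021.
Later of the two: 3 November 2021.

2021-11-03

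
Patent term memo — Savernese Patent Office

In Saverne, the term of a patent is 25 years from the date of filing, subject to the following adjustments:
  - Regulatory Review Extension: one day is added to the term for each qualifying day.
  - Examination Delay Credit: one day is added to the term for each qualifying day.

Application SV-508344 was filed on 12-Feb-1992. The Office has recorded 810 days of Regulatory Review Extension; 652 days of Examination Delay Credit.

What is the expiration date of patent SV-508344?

2021-02-13

Base term: filing date + 25 years → 12 February 2017.
Regulatory Review Extension: +810 days → 3 May 2019.
Examination Delay Credit: +652 days → 13 February 2021.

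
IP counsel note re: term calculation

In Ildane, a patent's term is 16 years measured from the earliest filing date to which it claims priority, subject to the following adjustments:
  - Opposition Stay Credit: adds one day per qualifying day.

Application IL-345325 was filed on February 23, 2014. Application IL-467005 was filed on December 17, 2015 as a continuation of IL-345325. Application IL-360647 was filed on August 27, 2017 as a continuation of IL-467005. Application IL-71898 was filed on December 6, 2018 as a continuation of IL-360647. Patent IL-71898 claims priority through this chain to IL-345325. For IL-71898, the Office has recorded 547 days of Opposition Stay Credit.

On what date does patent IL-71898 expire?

Earliest priority filing: 23 February 2014.
Base term: 23 February 2014 + 16 years → 23 February 2030.
Opposition Stay Credit: +547 days → 24 August 2031.

2031-08-24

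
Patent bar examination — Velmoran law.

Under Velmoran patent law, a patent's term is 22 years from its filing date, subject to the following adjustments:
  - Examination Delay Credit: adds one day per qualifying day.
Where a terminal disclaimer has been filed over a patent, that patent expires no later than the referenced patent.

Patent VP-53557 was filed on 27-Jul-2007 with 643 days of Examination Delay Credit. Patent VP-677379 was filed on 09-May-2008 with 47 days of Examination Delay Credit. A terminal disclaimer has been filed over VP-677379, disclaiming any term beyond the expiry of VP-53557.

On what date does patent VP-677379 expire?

Natural term of VP-677379:
  Base: filing + 22 years → 9 May 2030.
  Examination Delay Credit: +47 days → 25 June 2030.
Expiry of referenced patent VP-53557:
  Base: filing + 22 years → 27 July 2029.
  Examination Delay Credit: +643 days → 1 May 2031.
Terminal disclaimer: VP-677379 expires on the earlier of 25 June 2030 and 1 May 2031.

2030-06-25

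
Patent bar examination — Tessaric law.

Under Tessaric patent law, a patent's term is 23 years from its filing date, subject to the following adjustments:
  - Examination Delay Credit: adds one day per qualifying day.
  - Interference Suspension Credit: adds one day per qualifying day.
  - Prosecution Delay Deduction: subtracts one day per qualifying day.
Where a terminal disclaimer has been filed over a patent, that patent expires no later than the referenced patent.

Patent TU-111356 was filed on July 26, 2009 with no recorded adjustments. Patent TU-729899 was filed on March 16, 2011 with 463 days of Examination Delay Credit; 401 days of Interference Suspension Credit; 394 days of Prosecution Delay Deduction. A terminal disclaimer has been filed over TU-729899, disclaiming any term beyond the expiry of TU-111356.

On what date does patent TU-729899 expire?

Natural term of TU-729899:
  Base: filing + 23 years → 16 March 2034.
  Examination Delay Credit: +463 days → 22 June 2035.
  Interference Suspension Credit: +401 days → 27 July 2036.
  Prosecution Delay Deduction: −394 days → 29 June 2035.
Expiry of referenced patent TU-111356:
  Base: filing + 23 years → 26 July 2032.
Terminal disclaimer: TU-729899 expires on the earlier of 29 June 2035 and 26 July 2032.

July 26, 2032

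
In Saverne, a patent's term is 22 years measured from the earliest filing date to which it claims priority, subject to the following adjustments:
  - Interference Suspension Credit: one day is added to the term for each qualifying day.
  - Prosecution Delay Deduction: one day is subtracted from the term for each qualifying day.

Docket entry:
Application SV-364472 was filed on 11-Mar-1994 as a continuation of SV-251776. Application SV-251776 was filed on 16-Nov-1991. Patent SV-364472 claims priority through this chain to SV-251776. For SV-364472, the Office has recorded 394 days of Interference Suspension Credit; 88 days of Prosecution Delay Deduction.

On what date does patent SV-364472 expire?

September 18, 2014

Earliest priority filing: 16 November 1991.
Base term: 16 November 1991 + 22 years → 16 November 2013.
Interference Suspension Credit: +394 days → 15 December 2014.
Prosecution Delay Deduction: −88 days → 18 September 2014.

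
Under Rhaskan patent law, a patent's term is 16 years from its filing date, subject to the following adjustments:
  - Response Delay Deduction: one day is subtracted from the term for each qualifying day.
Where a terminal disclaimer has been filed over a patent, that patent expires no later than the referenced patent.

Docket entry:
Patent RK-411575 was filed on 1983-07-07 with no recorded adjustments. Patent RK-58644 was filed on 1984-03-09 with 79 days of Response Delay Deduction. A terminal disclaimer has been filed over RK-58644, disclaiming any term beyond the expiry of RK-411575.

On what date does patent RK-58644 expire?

July 7, 1999

Natural term of RK-58644:
  Base: filing + 16 years → 9 March 2000.
  Response Delay Deduction: −79 days → 21 December 1999.
Expiry of referenced patent RK-411575:
  Base: filing + 16 years → 7 July 1999.
Terminal disclaimer: RK-58644 expires on the earlier of 21 December 1999 and 7 July 1999.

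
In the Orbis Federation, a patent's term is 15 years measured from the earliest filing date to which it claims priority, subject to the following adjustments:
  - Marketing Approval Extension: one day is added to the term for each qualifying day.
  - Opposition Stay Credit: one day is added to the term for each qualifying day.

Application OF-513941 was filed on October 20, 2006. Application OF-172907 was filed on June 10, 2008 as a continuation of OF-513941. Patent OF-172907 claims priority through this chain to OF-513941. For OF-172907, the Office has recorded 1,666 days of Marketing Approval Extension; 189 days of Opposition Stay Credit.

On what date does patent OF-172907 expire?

November 18, 2026

Earliest priority filing: 20 October 2006.
Base term: 20 October 2006 + 15 years → 20 October 2021.
Marketing Approval Extension: +1666 days → 13 May 2026.
Opposition Stay Credit: +189 days → 18 November 2026.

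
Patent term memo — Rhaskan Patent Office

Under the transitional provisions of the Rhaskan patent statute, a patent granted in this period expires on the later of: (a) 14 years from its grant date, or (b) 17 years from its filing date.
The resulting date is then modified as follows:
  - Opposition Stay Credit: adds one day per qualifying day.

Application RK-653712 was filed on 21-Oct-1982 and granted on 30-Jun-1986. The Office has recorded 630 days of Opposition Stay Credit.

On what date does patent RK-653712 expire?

2002-03-22

(a) grant + 14 years → 30 June 2000.
(b) filing + 17 years → 21 October 1999.
Later of the two: 30 June 2000.
Opposition Stay Credit: +630 days → 22 March 2002.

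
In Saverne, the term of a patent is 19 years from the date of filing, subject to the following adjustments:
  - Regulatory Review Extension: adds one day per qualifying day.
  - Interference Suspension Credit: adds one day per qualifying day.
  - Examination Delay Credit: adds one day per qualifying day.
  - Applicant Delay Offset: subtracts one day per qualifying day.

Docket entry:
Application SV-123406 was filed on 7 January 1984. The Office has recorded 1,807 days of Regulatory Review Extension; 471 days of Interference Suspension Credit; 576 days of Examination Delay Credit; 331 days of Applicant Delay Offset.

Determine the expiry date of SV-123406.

December 4, 2009

Base term: filing date + 19 years → 7 January 2003.
Regulatory Review Extension: +1807 days → 19 December 2007.
Interference Suspension Credit: +471 days → 3 April 2009.
Examination Delay Credit: +576 days → 31 October 2010.
Applicant Delay Offset: −331 days → 4 December 2009.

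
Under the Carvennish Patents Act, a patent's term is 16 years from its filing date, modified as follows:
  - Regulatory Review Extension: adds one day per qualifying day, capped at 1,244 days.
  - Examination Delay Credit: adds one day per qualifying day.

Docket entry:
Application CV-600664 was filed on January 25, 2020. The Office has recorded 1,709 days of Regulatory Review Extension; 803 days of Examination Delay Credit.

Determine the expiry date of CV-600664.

September 2, 2041

Base term: filing date + 16 years → 25 January 2036.
Regulatory Review Extension: 1709 days claimed exceeds the 1244-day cap, so +1244 days → 22 June 2039.
Examination Delay Credit: +803 days → 2 September 2041.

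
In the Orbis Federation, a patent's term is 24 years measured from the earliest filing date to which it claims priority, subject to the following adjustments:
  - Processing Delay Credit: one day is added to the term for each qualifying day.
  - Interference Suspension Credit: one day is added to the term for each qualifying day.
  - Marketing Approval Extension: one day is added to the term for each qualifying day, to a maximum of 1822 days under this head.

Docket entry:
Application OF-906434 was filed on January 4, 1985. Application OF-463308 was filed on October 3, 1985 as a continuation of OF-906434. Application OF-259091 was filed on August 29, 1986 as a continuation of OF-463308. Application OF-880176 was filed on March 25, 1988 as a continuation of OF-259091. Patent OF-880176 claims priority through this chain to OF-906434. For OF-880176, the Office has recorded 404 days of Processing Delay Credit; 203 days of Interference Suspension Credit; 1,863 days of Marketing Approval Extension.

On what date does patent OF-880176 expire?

August 30, 2015

Earliest priority filing: 4 January 1985.
Base term: 4 January 1985 + 24 years → 4 January 2009.
Processing Delay Credit: +404 days → 12 February 2010.
Interference Suspension Credit: +203 days → 3 September 2010.
Marketing Approval Extension: 1863 days claimed exceeds the 1822-day cap, so +1822 days → 30 August 2015.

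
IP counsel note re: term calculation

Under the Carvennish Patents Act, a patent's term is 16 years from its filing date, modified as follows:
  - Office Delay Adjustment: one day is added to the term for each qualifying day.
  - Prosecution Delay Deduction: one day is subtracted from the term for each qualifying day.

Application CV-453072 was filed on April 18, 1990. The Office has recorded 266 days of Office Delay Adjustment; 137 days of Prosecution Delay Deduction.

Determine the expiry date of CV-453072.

2006-08-25

Base term: filing date + 16 years → 18 April 2006.
Office Delay Adjustment: +266 days → 9 January 2007.
Prosecution Delay Deduction: −137 days → 25 August 2006.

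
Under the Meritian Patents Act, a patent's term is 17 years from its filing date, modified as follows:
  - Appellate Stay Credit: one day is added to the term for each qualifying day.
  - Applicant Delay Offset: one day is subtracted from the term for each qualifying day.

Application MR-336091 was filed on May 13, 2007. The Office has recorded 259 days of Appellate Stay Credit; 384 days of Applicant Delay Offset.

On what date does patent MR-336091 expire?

January 9, 2024

Base term: filing date + 17 years → 13 May 2024.
Appellate Stay Credit: +259 days → 27 January 2025.
Applicant Delay Offset: −384 days → 9 January 2024.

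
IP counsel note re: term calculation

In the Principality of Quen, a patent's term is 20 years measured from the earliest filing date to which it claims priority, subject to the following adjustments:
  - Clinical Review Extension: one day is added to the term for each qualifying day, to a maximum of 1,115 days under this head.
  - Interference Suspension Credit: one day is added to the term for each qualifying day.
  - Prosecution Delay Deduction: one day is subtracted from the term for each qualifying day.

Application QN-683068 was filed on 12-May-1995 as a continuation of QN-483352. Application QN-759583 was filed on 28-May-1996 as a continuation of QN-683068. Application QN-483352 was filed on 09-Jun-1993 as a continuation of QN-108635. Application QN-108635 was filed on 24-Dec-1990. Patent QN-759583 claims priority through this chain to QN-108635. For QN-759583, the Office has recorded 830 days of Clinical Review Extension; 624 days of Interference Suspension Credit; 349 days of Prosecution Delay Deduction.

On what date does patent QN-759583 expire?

Earliest priority filing: 24 December 1990.
Base term: 24 December 1990 + 20 years → 24 December 2010.
Clinical Review Extension: 830 days (within the 1115-day cap) → +830 days → 2 April 2013.
Interference Suspension Credit: +624 days → 17 December 2014.
Prosecution Delay Deduction: −349 days → 2 January 2014.

2014-01-02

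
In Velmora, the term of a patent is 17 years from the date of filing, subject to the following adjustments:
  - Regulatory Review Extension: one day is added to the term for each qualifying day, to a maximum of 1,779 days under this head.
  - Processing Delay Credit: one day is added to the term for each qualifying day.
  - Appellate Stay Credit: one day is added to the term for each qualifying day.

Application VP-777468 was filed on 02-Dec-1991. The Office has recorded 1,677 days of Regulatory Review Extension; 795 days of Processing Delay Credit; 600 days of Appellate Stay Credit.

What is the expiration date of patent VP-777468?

Base term: filing date + 17 years → 2 December 2008.
Regulatory Review Extension: 1677 days (within the 1779-day cap) → +1677 days → 6 July 2013.
Processing Delay Credit: +795 days → 9 September 2015.
Appellate Stay Credit: +600 days → 1 May 2017.

2017-05-01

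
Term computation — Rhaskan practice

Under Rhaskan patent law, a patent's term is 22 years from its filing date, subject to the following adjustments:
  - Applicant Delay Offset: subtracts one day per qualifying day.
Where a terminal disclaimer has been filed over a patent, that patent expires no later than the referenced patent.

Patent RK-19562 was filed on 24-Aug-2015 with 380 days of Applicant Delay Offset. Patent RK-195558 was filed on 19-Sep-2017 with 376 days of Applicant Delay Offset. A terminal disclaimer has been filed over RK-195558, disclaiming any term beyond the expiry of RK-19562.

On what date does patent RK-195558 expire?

Natural term of RK-195558:
  Base: filing + 22 years → 19 September 2039.
  Applicant Delay Offset: −376 days → 8 September 2038.
Expiry of referenced patent RK-19562:
  Base: filing + 22 years → 24 August 2037.
  Applicant Delay Offset: −380 days → 9 August 2036.
Terminal disclaimer: RK-195558 expires on the earlier of 8 September 2038 and 9 August 2036.

August 9, 2036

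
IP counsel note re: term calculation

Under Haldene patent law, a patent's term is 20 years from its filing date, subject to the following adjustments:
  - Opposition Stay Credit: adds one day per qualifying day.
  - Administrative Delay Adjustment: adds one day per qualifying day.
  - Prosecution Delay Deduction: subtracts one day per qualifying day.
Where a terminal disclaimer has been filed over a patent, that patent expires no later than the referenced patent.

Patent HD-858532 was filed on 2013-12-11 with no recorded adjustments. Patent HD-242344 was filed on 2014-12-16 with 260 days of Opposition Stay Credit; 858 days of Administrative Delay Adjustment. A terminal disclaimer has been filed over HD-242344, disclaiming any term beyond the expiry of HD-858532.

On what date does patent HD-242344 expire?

Natural term of HD-242344:
  Base: filing + 20 years → 16 December 2034.
  Opposition Stay Credit: +260 days → 2 September 2035.
  Administrative Delay Adjustment: +858 days → 7 January 2038.
Expiry of referenced patent HD-858532:
  Base: filing + 20 years → 11 December 2033.
Terminal disclaimer: HD-242344 expires on the earlier of 7 January 2038 and 11 December 2033.

December 11, 2033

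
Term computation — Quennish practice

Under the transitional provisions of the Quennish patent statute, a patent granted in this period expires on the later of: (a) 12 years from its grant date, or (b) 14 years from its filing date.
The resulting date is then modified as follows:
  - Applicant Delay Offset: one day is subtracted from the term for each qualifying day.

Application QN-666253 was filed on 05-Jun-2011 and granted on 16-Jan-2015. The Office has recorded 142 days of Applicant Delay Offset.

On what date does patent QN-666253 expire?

August 27, 2026

(a) grant + 12 years → 16 January 2027.
(b) filing + 14 years → 5 June 2025.
Later of the two: 16 January 2027.
Applicant Delay Offset: −142 days → 27 August 2026.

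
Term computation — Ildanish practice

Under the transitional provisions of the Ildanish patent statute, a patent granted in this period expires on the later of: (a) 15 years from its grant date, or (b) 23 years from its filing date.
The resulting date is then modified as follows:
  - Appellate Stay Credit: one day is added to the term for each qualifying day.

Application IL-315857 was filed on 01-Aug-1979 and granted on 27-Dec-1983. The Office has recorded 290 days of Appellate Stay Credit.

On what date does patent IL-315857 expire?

2003-05-18

(a) grant + 15 years → 27 December 1998.
(b) filing + 23 years → 1 August 2002.
Later of the two: 1 August 2002.
Appellate Stay Credit: +290 days → 18 May 2003.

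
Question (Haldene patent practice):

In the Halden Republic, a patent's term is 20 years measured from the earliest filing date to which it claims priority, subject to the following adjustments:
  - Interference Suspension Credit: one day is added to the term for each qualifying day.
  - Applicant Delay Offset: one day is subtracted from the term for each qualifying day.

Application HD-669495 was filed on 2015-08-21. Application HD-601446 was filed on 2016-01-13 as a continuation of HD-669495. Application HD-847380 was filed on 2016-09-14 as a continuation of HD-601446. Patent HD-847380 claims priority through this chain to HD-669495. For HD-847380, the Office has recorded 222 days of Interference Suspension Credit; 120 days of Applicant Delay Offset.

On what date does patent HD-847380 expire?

2035-12-01

Earliest priority filing: 21 August 2015.
Base term: 21 August 2015 + 20 years → 21 August 2035.
Interference Suspension Credit: +222 days → 30 March 2036.
Applicant Delay Offset: −120 days → 1 December 2035.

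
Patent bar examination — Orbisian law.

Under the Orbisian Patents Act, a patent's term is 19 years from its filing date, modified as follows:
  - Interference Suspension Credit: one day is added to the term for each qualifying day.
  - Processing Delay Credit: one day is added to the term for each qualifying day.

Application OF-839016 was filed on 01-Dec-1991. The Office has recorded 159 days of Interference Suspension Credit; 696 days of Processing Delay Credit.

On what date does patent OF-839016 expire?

2013-04-04

Base term: filing date + 19 years → 1 December 2010.
Interference Suspension Credit: +159 days → 9 May 2011.
Processing Delay Credit: +696 days → 4 April 2013.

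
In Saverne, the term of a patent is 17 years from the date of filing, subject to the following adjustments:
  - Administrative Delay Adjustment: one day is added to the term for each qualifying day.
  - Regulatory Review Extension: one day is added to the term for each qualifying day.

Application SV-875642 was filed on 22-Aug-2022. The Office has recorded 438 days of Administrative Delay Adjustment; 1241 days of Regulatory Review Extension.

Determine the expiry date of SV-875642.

Base term: filing date + 17 years → 22 August 2039.
Administrative Delay Adjustment: +438 days → 2 November 2040.
Regulatory Review Extension: +1241 days → 27 March 2044.

March 27, 2044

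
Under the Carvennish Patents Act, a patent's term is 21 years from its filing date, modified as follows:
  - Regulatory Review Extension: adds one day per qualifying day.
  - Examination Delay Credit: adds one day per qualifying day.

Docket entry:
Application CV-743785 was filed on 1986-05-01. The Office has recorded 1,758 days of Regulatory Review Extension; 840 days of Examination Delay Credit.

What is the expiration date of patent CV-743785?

Base term: filing date + 21 years → 1 May 2007.
Regulatory Review Extension: +1758 days → 22 February 2012.
Examination Delay Credit: +840 days → 11 June 2014.

June 11, 2014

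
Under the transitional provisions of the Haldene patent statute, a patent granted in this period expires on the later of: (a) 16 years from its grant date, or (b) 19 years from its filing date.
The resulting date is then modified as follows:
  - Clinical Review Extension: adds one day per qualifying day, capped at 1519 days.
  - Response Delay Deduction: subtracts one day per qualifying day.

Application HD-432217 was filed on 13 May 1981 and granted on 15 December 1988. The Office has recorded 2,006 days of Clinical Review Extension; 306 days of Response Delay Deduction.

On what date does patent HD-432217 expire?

2008-04-11

(a) grant + 16 years → 15 December 2004.
(b) filing + 19 years → 13 May 2000.
Later of the two: 15 December 2004.
Clinical Review Extension: 2006 days claimed exceeds the 1519-day cap, so +1519 days → 11 February 2009.
Response Delay Deduction: −306 days → 11 April 2008.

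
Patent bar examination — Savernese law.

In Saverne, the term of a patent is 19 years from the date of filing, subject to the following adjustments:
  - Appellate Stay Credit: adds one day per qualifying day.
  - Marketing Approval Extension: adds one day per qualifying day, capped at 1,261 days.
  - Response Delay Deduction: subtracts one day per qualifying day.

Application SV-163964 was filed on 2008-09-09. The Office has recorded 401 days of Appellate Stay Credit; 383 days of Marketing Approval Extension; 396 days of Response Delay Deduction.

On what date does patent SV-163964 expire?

October 1, 2028

Base term: filing date + 19 years → 9 September 2027.
Appellate Stay Credit: +401 days → 14 October 2028.
Marketing Approval Extension: 383 days (within the 1261-day cap) → +383 days → 1 November 2029.
Response Delay Deduction: −396 days → 1 October 2028.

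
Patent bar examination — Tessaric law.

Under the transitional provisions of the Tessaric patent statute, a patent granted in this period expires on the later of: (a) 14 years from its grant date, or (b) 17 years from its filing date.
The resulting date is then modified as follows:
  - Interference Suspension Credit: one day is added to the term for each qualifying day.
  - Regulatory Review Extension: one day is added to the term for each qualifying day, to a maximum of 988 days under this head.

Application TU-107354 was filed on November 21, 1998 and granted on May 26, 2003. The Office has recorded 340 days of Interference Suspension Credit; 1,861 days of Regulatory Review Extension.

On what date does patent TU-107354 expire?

January 13, 2021

(a) grant + 14 years → 26 May 2017.
(b) filing + 17 years → 21 November 2015.
Later of the two: 26 May 2017.
Interference Suspension Credit: +340 days → 1 May 2018.
Regulatory Review Extension: 1861 days claimed exceeds the 988-day cap, so +988 days → 13 January 2021.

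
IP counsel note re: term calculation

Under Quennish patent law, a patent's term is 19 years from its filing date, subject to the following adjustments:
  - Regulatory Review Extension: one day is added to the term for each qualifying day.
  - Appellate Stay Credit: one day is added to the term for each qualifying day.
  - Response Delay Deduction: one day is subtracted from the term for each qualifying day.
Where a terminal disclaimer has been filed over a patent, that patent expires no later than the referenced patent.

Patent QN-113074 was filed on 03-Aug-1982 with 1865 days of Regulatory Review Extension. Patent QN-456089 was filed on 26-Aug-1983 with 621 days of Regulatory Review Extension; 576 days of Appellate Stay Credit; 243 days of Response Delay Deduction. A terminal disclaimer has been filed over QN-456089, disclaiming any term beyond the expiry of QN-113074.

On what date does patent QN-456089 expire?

April 6, 2005

Natural term of QN-456089:
  Base: filing + 19 years → 26 August 2002.
  Regulatory Review Extension: +621 days → 8 May 2004.
  Appellate Stay Credit: +576 days → 5 December 2005.
  Response Delay Deduction: −243 days → 6 April 2005.
Expiry of referenced patent QN-113074:
  Base: filing + 19 years → 3 August 2001.
  Regulatory Review Extension: +1865 days → 11 September 2006.
Terminal disclaimer: QN-456089 expires on the earlier of 6 April 2005 and 11 September 2006.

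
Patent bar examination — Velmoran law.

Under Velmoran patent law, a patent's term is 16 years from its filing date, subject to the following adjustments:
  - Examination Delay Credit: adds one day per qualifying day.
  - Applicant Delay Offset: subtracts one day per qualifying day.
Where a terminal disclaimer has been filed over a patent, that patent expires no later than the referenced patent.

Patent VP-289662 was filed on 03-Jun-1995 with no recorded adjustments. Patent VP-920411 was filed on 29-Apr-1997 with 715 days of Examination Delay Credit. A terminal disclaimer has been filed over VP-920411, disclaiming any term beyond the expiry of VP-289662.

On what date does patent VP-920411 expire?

Natural term of VP-920411:
  Base: filing + 16 years → 29 April 2013.
  Examination Delay Credit: +715 days → 14 April 2015.
Expiry of referenced patent VP-289662:
  Base: filing + 16 years → 3 June 2011.
Terminal disclaimer: VP-920411 expires on the earlier of 14 April 2015 and 3 June 2011.

June 3, 2011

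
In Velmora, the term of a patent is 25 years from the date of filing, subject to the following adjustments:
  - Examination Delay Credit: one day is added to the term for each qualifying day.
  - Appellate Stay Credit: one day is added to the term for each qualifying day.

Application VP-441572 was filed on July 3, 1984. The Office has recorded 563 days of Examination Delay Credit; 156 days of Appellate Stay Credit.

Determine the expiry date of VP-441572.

Base term: filing date + 25 years → 3 July 2009.
Examination Delay Credit: +563 days → 17 January 2011.
Appellate Stay Credit: +156 days → 22 June 2011.

June 22, 2011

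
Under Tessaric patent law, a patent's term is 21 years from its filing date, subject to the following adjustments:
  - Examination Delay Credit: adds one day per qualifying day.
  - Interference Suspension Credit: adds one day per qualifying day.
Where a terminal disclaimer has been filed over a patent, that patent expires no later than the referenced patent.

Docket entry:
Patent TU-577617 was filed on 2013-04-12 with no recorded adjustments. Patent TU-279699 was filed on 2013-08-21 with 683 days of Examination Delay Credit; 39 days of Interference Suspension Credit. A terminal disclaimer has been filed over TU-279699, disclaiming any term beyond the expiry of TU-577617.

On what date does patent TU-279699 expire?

2034-04-12

Natural term of TU-279699:
  Base: filing + 21 years → 21 August 2034.
  Examination Delay Credit: +683 days → 4 July 2036.
  Interference Suspension Credit: +39 days → 12 August 2036.
Expiry of referenced patent TU-577617:
  Base: filing + 21 years → 12 April 2034.
Terminal disclaimer: TU-279699 expires on the earlier of 12 August 2036 and 12 April 2034.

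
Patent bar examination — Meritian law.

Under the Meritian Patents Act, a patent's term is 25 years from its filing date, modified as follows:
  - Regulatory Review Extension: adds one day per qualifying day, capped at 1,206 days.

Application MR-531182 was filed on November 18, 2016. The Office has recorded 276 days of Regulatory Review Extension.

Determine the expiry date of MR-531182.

August 21, 2042

Base term: filing date + 25 years → 18 November 2041.
Regulatory Review Extension: 276 days (within the 1206-day cap) → +276 days → 21 August 2042.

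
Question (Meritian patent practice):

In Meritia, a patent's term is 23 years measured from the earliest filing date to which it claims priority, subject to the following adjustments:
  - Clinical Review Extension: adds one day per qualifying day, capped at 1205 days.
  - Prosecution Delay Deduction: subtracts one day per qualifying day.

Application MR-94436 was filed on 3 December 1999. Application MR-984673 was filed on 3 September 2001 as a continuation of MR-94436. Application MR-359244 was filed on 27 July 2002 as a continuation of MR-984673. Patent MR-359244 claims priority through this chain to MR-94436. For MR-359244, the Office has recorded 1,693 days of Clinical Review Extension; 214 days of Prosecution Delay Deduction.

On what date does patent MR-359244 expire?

August 20, 2025

Earliest priority filing: 3 December 1999.
Base term: 3 December 1999 + 23 years → 3 December 2022.
Clinical Review Extension: 1693 days claimed exceeds the 1205-day cap, so +1205 days → 22 March 2026.
Prosecution Delay Deduction: −214 days → 20 August 2025.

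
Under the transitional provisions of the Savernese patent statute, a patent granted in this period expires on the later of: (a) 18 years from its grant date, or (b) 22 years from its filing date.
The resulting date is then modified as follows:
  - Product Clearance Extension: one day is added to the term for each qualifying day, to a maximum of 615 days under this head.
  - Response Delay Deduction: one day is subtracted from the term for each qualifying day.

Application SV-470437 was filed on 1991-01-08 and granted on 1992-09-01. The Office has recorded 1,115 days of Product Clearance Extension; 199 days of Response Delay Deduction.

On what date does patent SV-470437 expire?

(a) grant + 18 years → 1 September 2010.
(b) filing + 22 years → 8 January 2013.
Later of the two: 8 January 2013.
Product Clearance Extension: 1115 days claimed exceeds the 615-day cap, so +615 days → 15 September 2014.
Response Delay Deduction: −199 days → 28 February 2014.

February 28, 2014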